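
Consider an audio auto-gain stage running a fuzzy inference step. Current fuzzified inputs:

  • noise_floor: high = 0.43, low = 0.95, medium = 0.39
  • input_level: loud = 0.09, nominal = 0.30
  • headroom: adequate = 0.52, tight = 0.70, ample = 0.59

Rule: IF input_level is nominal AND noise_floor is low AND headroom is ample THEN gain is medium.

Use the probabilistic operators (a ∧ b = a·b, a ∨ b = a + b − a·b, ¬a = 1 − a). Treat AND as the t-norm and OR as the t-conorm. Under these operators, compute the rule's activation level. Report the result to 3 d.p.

0.168

firing strength: nominal=0.30, low=0.95, ample=0.59; AND[a·b] → w = 0.1681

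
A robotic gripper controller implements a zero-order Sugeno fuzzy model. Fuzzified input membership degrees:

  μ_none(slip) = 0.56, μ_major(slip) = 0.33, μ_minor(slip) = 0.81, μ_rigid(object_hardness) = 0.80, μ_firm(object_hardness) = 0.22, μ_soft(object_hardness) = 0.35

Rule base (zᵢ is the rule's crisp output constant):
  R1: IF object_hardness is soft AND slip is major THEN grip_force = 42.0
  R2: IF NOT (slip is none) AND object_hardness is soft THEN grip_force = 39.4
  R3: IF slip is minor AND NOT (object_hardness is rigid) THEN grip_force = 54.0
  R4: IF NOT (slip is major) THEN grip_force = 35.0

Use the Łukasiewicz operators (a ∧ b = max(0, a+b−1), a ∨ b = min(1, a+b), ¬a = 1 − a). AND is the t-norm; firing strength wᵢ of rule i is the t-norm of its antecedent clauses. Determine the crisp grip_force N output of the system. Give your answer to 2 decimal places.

35.28

R1 (z=42.0): soft=0.35, major=0.33; AND[max(0, a+b−1)] → w = 0.00
R2 (z=39.4): ¬none=1−0.56=0.44, soft=0.35; AND[max(0, a+b−1)] → w = 0.00
R3 (z=54.0): minor=0.81, ¬rigid=1−0.80=0.20; AND[max(0, a+b−1)] → w = 0.01
R4 (z=35.0): ¬major=1−0.33=0.67 → w = 0.67
Weighted average = (0.00·42.0 + 0.00·39.4 + 0.01·54.0 + 0.67·35.0) / (0.00 + 0.00 + 0.01 + 0.67)
  = 23.9900 / 0.6800 = 35.28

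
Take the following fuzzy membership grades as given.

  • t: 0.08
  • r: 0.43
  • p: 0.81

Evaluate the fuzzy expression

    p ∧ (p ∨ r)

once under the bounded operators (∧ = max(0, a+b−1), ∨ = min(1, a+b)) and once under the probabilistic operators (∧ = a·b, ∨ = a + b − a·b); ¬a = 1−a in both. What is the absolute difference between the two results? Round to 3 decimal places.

Under bounded:
  p ∨ r = min(1, a+b) on (0.81, 0.43) = 1.00
  p ∧ (p ∨ r) = max(0, a+b−1) on (0.81, 1.00) = 0.81
  → value = 0.8100
Under probabilistic:
  p ∨ r = a + b − a·b on (0.8100, 0.4300) = 0.8917
  p ∧ (p ∨ r) = a·b on (0.8100, 0.8917) = 0.7223
  → value = 0.7223
|0.8100 − 0.7223| = 0.088

0.088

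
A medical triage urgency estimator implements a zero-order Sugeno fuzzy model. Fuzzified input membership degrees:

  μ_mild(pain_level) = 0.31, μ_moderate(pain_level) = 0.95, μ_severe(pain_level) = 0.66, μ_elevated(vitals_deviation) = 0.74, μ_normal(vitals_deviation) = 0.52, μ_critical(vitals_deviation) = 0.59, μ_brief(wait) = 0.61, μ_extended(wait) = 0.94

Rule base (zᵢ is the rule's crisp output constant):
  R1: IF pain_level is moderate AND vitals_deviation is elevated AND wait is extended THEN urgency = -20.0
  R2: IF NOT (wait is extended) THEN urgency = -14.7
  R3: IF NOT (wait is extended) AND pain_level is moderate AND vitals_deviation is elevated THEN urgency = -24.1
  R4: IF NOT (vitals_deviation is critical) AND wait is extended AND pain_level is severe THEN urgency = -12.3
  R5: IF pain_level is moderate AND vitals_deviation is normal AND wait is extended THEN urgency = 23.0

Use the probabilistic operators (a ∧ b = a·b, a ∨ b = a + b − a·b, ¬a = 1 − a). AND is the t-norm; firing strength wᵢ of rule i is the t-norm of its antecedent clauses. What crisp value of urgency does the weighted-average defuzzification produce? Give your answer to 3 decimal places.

R1 (z=-20.0): moderate=0.95, elevated=0.74, extended=0.94; AND[a·b] → w = 0.6608
R2 (z=-14.7): ¬extended=1−0.94=0.06 → w = 0.0600
R3 (z=-24.1): ¬extended=1−0.94=0.06, moderate=0.95, elevated=0.74; AND[a·b] → w = 0.0422
R4 (z=-12.3): ¬critical=1−0.59=0.41, extended=0.94, severe=0.66; AND[a·b] → w = 0.2544
R5 (z=23.0): moderate=0.95, normal=0.52, extended=0.94; AND[a·b] → w = 0.4644
Weighted average = (0.6608·-20.0 + 0.0600·-14.7 + 0.0422·-24.1 + 0.2544·-12.3 + 0.4644·23.0) / (0.6608 + 0.0600 + 0.0422 + 0.2544 + 0.4644)
  = -7.5633 / 1.4817 = -5.104

-5.104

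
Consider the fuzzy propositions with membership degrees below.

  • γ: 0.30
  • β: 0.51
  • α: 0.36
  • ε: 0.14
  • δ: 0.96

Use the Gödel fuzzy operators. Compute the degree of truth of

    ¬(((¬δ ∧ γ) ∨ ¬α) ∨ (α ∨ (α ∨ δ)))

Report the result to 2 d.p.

0.04

¬δ = 1 − 0.96 = 0.04
¬δ ∧ γ = min(a, b) on (0.04, 0.30) = 0.04
¬α = 1 − 0.36 = 0.64
(¬δ ∧ γ) ∨ ¬α = max(a, b) on (0.04, 0.64) = 0.64
α ∨ δ = max(a, b) on (0.36, 0.96) = 0.96
α ∨ (α ∨ δ) = max(a, b) on (0.36, 0.96) = 0.96
((¬δ ∧ γ) ∨ ¬α) ∨ (α ∨ (α ∨ δ)) = max(a, b) on (0.64, 0.96) = 0.96
¬(((¬δ ∧ γ) ∨ ¬α) ∨ (α ∨ (α ∨ δ))) = 1 − 0.96 = 0.04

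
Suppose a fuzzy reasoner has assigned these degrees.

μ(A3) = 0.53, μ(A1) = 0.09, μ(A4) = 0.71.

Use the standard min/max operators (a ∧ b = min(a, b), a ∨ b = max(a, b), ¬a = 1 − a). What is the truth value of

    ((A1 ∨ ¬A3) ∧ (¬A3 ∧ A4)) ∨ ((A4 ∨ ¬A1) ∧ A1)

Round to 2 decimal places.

0.47

¬A3 = 1 − 0.53 = 0.47
A1 ∨ ¬A3 = max(a, b) on (0.09, 0.47) = 0.47
¬A3 = 1 − 0.53 = 0.47
¬A3 ∧ A4 = min(a, b) on (0.47, 0.71) = 0.47
(A1 ∨ ¬A3) ∧ (¬A3 ∧ A4) = min(a, b) on (0.47, 0.47) = 0.47
¬A1 = 1 − 0.09 = 0.91
A4 ∨ ¬A1 = max(a, b) on (0.71, 0.91) = 0.91
(A4 ∨ ¬A1) ∧ A1 = min(a, b) on (0.91, 0.09) = 0.09
((A1 ∨ ¬A3) ∧ (¬A3 ∧ A4)) ∨ ((A4 ∨ ¬A1) ∧ A1) = max(a, b) on (0.47, 0.09) = 0.47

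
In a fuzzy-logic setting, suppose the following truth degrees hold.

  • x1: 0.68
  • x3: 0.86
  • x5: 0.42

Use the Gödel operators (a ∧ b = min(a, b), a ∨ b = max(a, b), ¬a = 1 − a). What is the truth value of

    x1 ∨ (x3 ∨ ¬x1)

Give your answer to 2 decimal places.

¬x1 = 1 − 0.68 = 0.32
x3 ∨ ¬x1 = max(a, b) on (0.86, 0.32) = 0.86
x1 ∨ (x3 ∨ ¬x1) = max(a, b) on (0.68, 0.86) = 0.86

0.86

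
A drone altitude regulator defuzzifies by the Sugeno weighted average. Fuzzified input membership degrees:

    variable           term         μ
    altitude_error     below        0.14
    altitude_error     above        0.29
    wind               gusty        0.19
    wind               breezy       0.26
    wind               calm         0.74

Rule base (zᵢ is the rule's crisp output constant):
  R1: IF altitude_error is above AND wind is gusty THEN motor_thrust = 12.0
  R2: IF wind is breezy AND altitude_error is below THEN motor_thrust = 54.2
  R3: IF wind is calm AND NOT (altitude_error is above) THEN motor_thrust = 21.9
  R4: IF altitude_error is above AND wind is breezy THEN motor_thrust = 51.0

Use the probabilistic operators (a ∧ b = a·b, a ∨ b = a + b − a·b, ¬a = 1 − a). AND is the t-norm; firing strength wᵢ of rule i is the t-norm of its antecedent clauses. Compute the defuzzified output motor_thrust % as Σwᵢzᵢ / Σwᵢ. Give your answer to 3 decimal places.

R1 (z=12.0): above=0.29, gusty=0.19; AND[a·b] → w = 0.0551
R2 (z=54.2): breezy=0.26, below=0.14; AND[a·b] → w = 0.0364
R3 (z=21.9): calm=0.74, ¬above=1−0.29=0.71; AND[a·b] → w = 0.5254
R4 (z=51.0): above=0.29, breezy=0.26; AND[a·b] → w = 0.0754
Weighted average = (0.0551·12.0 + 0.0364·54.2 + 0.5254·21.9 + 0.0754·51.0) / (0.0551 + 0.0364 + 0.5254 + 0.0754)
  = 17.9857 / 0.6923 = 25.980

25.980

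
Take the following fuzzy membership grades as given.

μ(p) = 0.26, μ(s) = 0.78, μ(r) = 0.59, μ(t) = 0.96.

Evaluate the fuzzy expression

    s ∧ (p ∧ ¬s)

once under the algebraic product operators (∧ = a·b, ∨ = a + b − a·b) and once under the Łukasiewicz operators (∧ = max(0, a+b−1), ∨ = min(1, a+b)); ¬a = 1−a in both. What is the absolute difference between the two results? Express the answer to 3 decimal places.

Under algebraic product:
  ¬s = 1 − 0.7800 = 0.2200
  p ∧ ¬s = a·b on (0.2600, 0.2200) = 0.0572
  s ∧ (p ∧ ¬s) = a·b on (0.7800, 0.0572) = 0.0446
  → value = 0.0446
Under Łukasiewicz:
  ¬s = 1 − 0.78 = 0.22
  p ∧ ¬s = max(0, a+b−1) on (0.26, 0.22) = 0.00
  s ∧ (p ∧ ¬s) = max(0, a+b−1) on (0.78, 0.00) = 0.00
  → value = 0.0000
|0.0446 − 0.0000| = 0.045

0.045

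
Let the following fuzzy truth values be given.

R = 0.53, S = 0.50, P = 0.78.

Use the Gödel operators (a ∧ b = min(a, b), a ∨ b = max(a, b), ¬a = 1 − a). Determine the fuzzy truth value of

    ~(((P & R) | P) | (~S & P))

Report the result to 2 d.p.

P & R = min(a, b) on (0.78, 0.53) = 0.53
(P & R) | P = max(a, b) on (0.53, 0.78) = 0.78
~S = 1 − 0.50 = 0.50
~S & P = min(a, b) on (0.50, 0.78) = 0.50
((P & R) | P) | (~S & P) = max(a, b) on (0.78, 0.50) = 0.78
~(((P & R) | P) | (~S & P)) = 1 − 0.78 = 0.22

0.22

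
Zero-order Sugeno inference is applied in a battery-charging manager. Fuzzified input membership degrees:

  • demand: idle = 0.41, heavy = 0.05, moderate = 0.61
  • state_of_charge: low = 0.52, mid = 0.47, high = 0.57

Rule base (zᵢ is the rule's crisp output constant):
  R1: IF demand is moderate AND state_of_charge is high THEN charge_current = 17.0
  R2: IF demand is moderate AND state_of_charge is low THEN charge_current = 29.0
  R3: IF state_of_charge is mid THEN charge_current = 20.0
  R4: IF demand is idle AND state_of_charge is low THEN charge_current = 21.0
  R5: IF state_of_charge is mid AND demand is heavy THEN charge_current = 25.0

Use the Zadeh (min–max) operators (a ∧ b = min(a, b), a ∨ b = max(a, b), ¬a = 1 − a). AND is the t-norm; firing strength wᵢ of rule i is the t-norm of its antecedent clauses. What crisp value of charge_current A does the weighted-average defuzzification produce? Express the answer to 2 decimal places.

R1 (z=17.0): moderate=0.61, high=0.57; AND[min(a, b)] → w = 0.57
R2 (z=29.0): moderate=0.61, low=0.52; AND[min(a, b)] → w = 0.52
R3 (z=20.0): mid=0.47 → w = 0.47
R4 (z=21.0): idle=0.41, low=0.52; AND[min(a, b)] → w = 0.41
R5 (z=25.0): mid=0.47, heavy=0.05; AND[min(a, b)] → w = 0.05
Weighted average = (0.57·17.0 + 0.52·29.0 + 0.47·20.0 + 0.41·21.0 + 0.05·25.0) / (0.57 + 0.52 + 0.47 + 0.41 + 0.05)
  = 44.0300 / 2.0200 = 21.80

21.80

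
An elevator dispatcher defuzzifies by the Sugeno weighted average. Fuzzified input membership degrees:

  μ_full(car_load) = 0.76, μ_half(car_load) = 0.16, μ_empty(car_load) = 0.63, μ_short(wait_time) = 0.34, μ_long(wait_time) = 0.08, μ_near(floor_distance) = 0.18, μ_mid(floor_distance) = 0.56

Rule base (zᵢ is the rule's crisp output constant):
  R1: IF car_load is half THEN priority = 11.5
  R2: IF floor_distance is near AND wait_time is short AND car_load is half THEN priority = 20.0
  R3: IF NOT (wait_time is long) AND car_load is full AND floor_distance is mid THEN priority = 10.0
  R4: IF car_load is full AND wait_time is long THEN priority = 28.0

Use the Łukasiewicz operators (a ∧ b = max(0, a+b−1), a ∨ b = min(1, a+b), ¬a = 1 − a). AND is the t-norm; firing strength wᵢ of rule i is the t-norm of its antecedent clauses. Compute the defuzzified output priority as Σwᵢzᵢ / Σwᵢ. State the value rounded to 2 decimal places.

10.60

R1 (z=11.5): half=0.16 → w = 0.16
R2 (z=20.0): near=0.18, short=0.34, half=0.16; AND[max(0, a+b−1)] → w = 0.00
R3 (z=10.0): ¬long=1−0.08=0.92, full=0.76, mid=0.56; AND[max(0, a+b−1)] → w = 0.24
R4 (z=28.0): full=0.76, long=0.08; AND[max(0, a+b−1)] → w = 0.00
Weighted average = (0.16·11.5 + 0.00·20.0 + 0.24·10.0 + 0.00·28.0) / (0.16 + 0.00 + 0.24 + 0.00)
  = 4.2400 / 0.4000 = 10.60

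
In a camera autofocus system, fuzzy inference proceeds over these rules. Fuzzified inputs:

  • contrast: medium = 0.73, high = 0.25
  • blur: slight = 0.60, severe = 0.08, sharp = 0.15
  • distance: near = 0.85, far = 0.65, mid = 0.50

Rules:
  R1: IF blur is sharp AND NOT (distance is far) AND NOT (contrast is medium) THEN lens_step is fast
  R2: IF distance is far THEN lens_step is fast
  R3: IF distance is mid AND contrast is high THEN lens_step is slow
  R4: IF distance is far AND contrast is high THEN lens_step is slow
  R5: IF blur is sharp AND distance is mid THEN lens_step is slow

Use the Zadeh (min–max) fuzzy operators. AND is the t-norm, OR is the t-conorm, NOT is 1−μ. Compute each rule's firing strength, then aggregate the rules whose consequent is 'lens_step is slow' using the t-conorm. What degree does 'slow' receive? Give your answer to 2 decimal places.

R1: sharp=0.15, ¬far=1−0.65=0.35, ¬medium=1−0.73=0.27; AND[min(a, b)] → w = 0.15
R2: far=0.65 → w = 0.65
R3: mid=0.50, high=0.25; AND[min(a, b)] → w = 0.25
R4: far=0.65, high=0.25; AND[min(a, b)] → w = 0.25
R5: sharp=0.15, mid=0.50; AND[min(a, b)] → w = 0.15
Rules with consequent 'slow': {R3, R4, R5} → strengths 0.25, 0.25, 0.15
Aggregate via t-conorm [max(a, b)]: 0.25

0.25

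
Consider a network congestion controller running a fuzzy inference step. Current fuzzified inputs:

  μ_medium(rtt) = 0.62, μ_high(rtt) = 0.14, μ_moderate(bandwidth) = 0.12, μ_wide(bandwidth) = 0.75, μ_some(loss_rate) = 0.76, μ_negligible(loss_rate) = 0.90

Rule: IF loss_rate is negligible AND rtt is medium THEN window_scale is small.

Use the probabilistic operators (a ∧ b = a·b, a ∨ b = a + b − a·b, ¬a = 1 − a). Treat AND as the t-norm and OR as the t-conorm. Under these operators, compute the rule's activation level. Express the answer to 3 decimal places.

firing strength: negligible=0.90, medium=0.62; AND[a·b] → w = 0.5580

0.558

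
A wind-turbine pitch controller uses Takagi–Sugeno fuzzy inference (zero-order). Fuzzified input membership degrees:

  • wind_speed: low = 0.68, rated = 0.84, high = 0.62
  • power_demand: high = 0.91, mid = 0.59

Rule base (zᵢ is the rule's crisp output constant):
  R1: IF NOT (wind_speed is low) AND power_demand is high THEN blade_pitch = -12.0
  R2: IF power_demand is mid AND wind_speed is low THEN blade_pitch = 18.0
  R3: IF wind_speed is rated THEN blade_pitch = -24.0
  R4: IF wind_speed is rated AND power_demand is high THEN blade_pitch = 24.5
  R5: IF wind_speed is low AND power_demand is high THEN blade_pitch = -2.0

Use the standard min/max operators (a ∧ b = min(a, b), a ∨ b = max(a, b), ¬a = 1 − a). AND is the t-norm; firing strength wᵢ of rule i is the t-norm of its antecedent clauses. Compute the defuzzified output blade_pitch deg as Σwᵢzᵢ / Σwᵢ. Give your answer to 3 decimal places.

R1 (z=-12.0): ¬low=1−0.68=0.32, high=0.91; AND[min(a, b)] → w = 0.32
R2 (z=18.0): mid=0.59, low=0.68; AND[min(a, b)] → w = 0.59
R3 (z=-24.0): rated=0.84 → w = 0.84
R4 (z=24.5): rated=0.84, high=0.91; AND[min(a, b)] → w = 0.84
R5 (z=-2.0): low=0.68, high=0.91; AND[min(a, b)] → w = 0.68
Weighted average = (0.32·-12.0 + 0.59·18.0 + 0.84·-24.0 + 0.84·24.5 + 0.68·-2.0) / (0.32 + 0.59 + 0.84 + 0.84 + 0.68)
  = 5.8400 / 3.2700 = 1.786

1.786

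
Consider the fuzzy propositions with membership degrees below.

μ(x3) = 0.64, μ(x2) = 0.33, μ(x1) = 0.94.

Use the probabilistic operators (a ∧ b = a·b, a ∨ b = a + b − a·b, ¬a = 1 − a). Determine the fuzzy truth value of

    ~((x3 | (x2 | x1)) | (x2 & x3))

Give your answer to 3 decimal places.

x2 | x1 = a + b − a·b on (0.3300, 0.9400) = 0.9598
x3 | (x2 | x1) = a + b − a·b on (0.6400, 0.9598) = 0.9855
x2 & x3 = a·b on (0.3300, 0.6400) = 0.2112
(x3 | (x2 | x1)) | (x2 & x3) = a + b − a·b on (0.9855, 0.2112) = 0.9886
~((x3 | (x2 | x1)) | (x2 & x3)) = 1 − 0.9886 = 0.0114

0.011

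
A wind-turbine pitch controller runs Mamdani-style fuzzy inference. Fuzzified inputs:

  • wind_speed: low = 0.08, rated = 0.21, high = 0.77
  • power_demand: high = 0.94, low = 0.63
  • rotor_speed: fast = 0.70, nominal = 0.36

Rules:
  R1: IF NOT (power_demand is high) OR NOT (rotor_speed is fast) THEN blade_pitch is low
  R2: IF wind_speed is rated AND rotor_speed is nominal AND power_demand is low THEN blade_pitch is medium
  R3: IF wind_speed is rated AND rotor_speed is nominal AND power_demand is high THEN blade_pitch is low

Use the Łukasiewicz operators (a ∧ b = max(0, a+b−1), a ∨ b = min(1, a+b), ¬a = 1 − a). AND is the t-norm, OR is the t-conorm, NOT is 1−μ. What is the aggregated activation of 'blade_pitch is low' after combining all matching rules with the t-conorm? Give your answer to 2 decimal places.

0.36

R1: ¬high=1−0.94=0.06, ¬fast=1−0.70=0.30; OR[min(1, a+b)] → w = 0.36
R2: rated=0.21, nominal=0.36, low=0.63; AND[max(0, a+b−1)] → w = 0.00
R3: rated=0.21, nominal=0.36, high=0.94; AND[max(0, a+b−1)] → w = 0.00
Rules with consequent 'low': {R1, R3} → strengths 0.36, 0.00
Aggregate via t-conorm [min(1, a+b)]: 0.36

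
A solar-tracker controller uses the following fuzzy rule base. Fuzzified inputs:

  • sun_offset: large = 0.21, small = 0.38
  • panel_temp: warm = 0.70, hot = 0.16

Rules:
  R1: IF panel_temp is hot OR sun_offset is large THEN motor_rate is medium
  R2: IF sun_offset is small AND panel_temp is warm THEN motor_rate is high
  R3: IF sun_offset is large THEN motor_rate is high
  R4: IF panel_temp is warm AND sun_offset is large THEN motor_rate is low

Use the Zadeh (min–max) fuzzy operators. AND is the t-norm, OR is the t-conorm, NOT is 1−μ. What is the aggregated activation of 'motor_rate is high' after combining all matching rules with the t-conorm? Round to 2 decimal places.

R1: hot=0.16, large=0.21; OR[max(a, b)] → w = 0.21
R2: small=0.38, warm=0.70; AND[min(a, b)] → w = 0.38
R3: large=0.21 → w = 0.21
R4: warm=0.70, large=0.21; AND[min(a, b)] → w = 0.21
Rules with consequent 'high': {R2, R3} → strengths 0.38, 0.21
Aggregate via t-conorm [max(a, b)]: 0.38

0.38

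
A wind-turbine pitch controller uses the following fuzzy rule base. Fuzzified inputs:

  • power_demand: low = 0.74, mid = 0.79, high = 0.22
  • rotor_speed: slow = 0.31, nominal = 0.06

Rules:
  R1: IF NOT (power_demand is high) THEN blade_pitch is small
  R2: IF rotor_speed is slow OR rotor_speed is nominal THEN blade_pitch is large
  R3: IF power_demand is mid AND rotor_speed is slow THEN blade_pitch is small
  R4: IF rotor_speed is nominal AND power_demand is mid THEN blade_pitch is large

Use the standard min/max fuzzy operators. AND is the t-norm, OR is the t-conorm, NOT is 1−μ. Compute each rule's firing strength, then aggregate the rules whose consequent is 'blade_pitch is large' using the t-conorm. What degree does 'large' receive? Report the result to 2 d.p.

R1: ¬high=1−0.22=0.78 → w = 0.78
R2: slow=0.31, nominal=0.06; OR[max(a, b)] → w = 0.31
R3: mid=0.79, slow=0.31; AND[min(a, b)] → w = 0.31
R4: nominal=0.06, mid=0.79; AND[min(a, b)] → w = 0.06
Rules with consequent 'large': {R2, R4} → strengths 0.31, 0.06
Aggregate via t-conorm [max(a, b)]: 0.31

0.31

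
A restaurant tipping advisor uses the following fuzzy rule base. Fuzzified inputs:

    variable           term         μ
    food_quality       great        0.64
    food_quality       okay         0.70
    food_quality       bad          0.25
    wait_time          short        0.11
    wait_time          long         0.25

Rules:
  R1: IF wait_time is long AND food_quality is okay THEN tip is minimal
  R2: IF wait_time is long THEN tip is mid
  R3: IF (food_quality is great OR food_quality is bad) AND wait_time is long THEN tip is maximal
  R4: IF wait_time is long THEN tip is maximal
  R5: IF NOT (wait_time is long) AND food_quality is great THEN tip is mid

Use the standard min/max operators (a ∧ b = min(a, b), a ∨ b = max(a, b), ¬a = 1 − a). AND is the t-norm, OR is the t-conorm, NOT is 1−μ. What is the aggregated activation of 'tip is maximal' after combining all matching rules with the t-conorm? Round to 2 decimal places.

0.25

R1: long=0.25, okay=0.70; AND[min(a, b)] → w = 0.25
R2: long=0.25 → w = 0.25
R3: (great=0.64 OR bad=0.25) = 0.64; AND[min(a, b)] with long=0.25 → w = 0.25
R4: long=0.25 → w = 0.25
R5: ¬long=1−0.25=0.75, great=0.64; AND[min(a, b)] → w = 0.64
Rules with consequent 'maximal': {R3, R4} → strengths 0.25, 0.25
Aggregate via t-conorm [max(a, b)]: 0.25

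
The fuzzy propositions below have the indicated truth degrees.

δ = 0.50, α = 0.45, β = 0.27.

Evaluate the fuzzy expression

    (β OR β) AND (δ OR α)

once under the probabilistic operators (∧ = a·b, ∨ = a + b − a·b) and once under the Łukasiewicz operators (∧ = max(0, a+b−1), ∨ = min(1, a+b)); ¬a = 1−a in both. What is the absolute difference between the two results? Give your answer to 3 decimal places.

Under probabilistic:
  β OR β = a + b − a·b on (0.2700, 0.2700) = 0.4671
  δ OR α = a + b − a·b on (0.5000, 0.4500) = 0.7250
  (β OR β) AND (δ OR α) = a·b on (0.4671, 0.7250) = 0.3386
  → value = 0.3386
Under Łukasiewicz:
  β OR β = min(1, a+b) on (0.27, 0.27) = 0.54
  δ OR α = min(1, a+b) on (0.50, 0.45) = 0.95
  (β OR β) AND (δ OR α) = max(0, a+b−1) on (0.54, 0.95) = 0.49
  → value = 0.4900
|0.3386 − 0.4900| = 0.151

0.151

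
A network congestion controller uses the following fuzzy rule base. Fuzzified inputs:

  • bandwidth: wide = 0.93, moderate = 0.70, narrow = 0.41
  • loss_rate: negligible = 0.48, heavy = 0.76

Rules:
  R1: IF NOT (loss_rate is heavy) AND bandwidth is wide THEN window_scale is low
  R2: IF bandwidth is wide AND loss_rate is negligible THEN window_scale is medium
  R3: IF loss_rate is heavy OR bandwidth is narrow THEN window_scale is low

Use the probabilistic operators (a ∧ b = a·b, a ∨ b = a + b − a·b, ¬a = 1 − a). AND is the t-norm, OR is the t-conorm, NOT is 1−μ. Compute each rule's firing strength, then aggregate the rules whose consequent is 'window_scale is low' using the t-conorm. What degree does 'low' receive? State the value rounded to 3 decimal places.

R1: ¬heavy=1−0.76=0.24, wide=0.93; AND[a·b] → w = 0.2232
R2: wide=0.93, negligible=0.48; AND[a·b] → w = 0.4464
R3: heavy=0.76, narrow=0.41; OR[a + b − a·b] → w = 0.8584
Rules with consequent 'low': {R1, R3} → strengths 0.2232, 0.8584
Aggregate via t-conorm [a + b − a·b]: 0.8900

0.890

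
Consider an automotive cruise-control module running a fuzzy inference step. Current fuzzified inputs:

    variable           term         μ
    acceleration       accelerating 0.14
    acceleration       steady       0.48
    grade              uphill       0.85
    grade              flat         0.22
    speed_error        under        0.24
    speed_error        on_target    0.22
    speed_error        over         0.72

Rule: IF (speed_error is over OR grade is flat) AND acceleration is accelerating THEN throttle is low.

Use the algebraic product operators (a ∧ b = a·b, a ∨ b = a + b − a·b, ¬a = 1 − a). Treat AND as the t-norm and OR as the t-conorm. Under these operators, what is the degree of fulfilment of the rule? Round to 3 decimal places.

firing strength: (over=0.72 OR flat=0.22) = 0.7816; AND[a·b] with accelerating=0.14 → w = 0.1094

0.109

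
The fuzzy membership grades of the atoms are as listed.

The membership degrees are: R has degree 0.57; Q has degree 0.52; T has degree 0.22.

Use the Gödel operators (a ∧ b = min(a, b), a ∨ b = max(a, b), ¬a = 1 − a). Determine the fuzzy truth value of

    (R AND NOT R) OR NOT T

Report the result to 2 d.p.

0.78

NOT R = 1 − 0.57 = 0.43
R AND NOT R = min(a, b) on (0.57, 0.43) = 0.43
NOT T = 1 − 0.22 = 0.78
(R AND NOT R) OR NOT T = max(a, b) on (0.43, 0.78) = 0.78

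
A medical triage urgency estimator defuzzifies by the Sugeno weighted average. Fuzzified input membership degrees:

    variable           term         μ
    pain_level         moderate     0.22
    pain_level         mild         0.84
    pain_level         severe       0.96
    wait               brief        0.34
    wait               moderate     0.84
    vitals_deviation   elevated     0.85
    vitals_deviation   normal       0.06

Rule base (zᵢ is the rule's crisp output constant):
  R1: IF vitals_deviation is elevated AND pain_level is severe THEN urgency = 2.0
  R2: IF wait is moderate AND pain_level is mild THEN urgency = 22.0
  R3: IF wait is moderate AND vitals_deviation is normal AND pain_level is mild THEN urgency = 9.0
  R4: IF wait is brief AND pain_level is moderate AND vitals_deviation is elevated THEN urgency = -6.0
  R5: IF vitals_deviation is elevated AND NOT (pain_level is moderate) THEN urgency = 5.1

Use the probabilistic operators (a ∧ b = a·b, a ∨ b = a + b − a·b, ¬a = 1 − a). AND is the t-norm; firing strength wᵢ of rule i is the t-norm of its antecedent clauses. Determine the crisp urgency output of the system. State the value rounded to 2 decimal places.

8.97

R1 (z=2.0): elevated=0.85, severe=0.96; AND[a·b] → w = 0.8160
R2 (z=22.0): moderate=0.84, mild=0.84; AND[a·b] → w = 0.7056
R3 (z=9.0): moderate=0.84, normal=0.06, mild=0.84; AND[a·b] → w = 0.0423
R4 (z=-6.0): brief=0.34, moderate=0.22, elevated=0.85; AND[a·b] → w = 0.0636
R5 (z=5.1): elevated=0.85, ¬moderate=1−0.22=0.78; AND[a·b] → w = 0.6630
Weighted average = (0.8160·2.0 + 0.7056·22.0 + 0.0423·9.0 + 0.0636·-6.0 + 0.6630·5.1) / (0.8160 + 0.7056 + 0.0423 + 0.0636 + 0.6630)
  = 20.5360 / 2.2905 = 8.97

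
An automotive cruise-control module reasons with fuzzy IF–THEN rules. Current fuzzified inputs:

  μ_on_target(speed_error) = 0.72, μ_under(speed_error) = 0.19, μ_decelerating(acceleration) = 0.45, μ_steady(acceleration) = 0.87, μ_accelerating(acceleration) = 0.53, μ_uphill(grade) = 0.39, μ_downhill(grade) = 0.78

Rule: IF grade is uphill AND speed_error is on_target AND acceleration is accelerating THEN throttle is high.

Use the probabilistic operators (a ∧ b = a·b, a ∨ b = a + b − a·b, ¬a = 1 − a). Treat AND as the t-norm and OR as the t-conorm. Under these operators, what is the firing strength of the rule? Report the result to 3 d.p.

firing strength: uphill=0.39, on_target=0.72, accelerating=0.53; AND[a·b] → w = 0.1488

0.149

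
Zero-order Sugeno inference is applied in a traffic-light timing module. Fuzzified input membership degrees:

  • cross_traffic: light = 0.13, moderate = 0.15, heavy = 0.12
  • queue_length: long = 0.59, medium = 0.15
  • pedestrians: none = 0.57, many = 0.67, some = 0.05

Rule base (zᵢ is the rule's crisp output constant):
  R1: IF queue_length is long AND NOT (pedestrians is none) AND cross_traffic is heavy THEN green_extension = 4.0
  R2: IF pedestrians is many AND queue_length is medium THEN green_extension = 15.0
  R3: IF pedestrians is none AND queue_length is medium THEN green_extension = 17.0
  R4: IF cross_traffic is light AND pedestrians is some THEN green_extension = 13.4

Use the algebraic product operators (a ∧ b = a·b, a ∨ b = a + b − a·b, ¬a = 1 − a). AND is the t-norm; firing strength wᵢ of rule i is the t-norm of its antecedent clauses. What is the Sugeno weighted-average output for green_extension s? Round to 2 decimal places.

R1 (z=4.0): long=0.59, ¬none=1−0.57=0.43, heavy=0.12; AND[a·b] → w = 0.0304
R2 (z=15.0): many=0.67, medium=0.15; AND[a·b] → w = 0.1005
R3 (z=17.0): none=0.57, medium=0.15; AND[a·b] → w = 0.0855
R4 (z=13.4): light=0.13, some=0.05; AND[a·b] → w = 0.0065
Weighted average = (0.0304·4.0 + 0.1005·15.0 + 0.0855·17.0 + 0.0065·13.4) / (0.0304 + 0.1005 + 0.0855 + 0.0065)
  = 3.1699 / 0.2229 = 14.22

14.22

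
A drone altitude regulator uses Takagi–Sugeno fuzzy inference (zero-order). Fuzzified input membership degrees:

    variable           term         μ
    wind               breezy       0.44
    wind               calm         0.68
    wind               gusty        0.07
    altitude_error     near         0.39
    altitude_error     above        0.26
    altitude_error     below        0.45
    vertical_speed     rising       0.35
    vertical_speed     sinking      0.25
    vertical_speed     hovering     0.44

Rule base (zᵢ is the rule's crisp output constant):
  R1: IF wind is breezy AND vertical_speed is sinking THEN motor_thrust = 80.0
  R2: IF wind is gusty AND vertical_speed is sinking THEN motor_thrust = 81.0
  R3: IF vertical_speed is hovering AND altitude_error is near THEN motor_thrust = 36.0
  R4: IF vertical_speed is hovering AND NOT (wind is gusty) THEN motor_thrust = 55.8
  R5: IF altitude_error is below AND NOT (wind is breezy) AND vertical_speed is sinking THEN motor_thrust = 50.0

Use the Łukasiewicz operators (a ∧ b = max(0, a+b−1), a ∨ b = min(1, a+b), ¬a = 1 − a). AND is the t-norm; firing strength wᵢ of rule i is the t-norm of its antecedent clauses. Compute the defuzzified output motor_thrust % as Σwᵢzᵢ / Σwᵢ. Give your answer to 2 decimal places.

55.80

R1 (z=80.0): breezy=0.44, sinking=0.25; AND[max(0, a+b−1)] → w = 0.00
R2 (z=81.0): gusty=0.07, sinking=0.25; AND[max(0, a+b−1)] → w = 0.00
R3 (z=36.0): hovering=0.44, near=0.39; AND[max(0, a+b−1)] → w = 0.00
R4 (z=55.8): hovering=0.44, ¬gusty=1−0.07=0.93; AND[max(0, a+b−1)] → w = 0.37
R5 (z=50.0): below=0.45, ¬breezy=1−0.44=0.56, sinking=0.25; AND[max(0, a+b−1)] → w = 0.00
Weighted average = (0.00·80.0 + 0.00·81.0 + 0.00·36.0 + 0.37·55.8 + 0.00·50.0) / (0.00 + 0.00 + 0.00 + 0.37 + 0.00)
  = 20.6460 / 0.3700 = 55.80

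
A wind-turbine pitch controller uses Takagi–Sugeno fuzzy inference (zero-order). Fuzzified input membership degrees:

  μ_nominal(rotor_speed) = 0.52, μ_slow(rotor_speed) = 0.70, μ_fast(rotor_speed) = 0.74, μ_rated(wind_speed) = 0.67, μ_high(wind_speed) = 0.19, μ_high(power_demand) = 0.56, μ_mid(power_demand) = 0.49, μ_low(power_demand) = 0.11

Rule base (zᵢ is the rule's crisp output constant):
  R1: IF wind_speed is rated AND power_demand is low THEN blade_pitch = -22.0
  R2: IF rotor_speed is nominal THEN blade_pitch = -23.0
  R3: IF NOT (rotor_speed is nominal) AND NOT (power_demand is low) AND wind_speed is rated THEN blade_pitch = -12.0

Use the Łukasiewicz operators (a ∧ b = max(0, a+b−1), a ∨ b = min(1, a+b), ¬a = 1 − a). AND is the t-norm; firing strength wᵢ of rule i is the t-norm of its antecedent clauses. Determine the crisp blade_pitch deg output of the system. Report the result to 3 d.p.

-22.214

R1 (z=-22.0): rated=0.67, low=0.11; AND[max(0, a+b−1)] → w = 0.00
R2 (z=-23.0): nominal=0.52 → w = 0.52
R3 (z=-12.0): ¬nominal=1−0.52=0.48, ¬low=1−0.11=0.89, rated=0.67; AND[max(0, a+b−1)] → w = 0.04
Weighted average = (0.00·-22.0 + 0.52·-23.0 + 0.04·-12.0) / (0.00 + 0.52 + 0.04)
  = -12.4400 / 0.5600 = -22.214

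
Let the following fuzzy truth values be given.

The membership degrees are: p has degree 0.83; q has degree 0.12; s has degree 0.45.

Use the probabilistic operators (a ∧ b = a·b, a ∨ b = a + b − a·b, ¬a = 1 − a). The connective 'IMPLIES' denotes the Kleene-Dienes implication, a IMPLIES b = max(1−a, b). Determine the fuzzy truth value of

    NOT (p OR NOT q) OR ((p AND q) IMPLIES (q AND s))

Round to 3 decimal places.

0.902

NOT q = 1 − 0.1200 = 0.8800
p OR NOT q = a + b − a·b on (0.8300, 0.8800) = 0.9796
NOT (p OR NOT q) = 1 − 0.9796 = 0.0204
p AND q = a·b on (0.8300, 0.1200) = 0.0996
q AND s = a·b on (0.1200, 0.4500) = 0.0540
(p AND q) IMPLIES (q AND s)  [Kleene-Dienes: max(1−a, b)] with a=0.0996, b=0.0540 → 0.9004
NOT (p OR NOT q) OR ((p AND q) IMPLIES (q AND s)) = a + b − a·b on (0.0204, 0.9004) = 0.9024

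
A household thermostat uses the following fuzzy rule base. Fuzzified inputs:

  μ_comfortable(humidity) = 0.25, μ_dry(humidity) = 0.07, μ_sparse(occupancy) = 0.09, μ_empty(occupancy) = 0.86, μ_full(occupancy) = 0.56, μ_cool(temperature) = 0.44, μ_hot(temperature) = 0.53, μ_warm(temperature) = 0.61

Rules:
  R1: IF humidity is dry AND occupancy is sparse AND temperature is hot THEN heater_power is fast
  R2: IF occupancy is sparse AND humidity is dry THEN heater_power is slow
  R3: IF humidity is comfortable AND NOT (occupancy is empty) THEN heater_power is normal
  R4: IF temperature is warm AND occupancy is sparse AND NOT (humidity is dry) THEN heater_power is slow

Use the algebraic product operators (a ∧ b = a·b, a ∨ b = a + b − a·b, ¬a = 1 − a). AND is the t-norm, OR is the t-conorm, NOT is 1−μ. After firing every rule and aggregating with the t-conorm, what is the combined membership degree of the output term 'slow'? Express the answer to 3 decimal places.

0.057

R1: dry=0.07, sparse=0.09, hot=0.53; AND[a·b] → w = 0.0033
R2: sparse=0.09, dry=0.07; AND[a·b] → w = 0.0063
R3: comfortable=0.25, ¬empty=1−0.86=0.14; AND[a·b] → w = 0.0350
R4: warm=0.61, sparse=0.09, ¬dry=1−0.07=0.93; AND[a·b] → w = 0.0511
Rules with consequent 'slow': {R2, R4} → strengths 0.0063, 0.0511
Aggregate via t-conorm [a + b − a·b]: 0.0570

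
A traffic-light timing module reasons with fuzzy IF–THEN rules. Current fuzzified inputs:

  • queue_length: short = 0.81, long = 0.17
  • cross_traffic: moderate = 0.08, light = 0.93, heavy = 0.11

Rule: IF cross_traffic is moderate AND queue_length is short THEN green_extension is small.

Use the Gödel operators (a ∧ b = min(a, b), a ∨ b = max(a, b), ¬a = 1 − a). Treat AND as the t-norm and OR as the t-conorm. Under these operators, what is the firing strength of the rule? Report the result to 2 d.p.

firing strength: moderate=0.08, short=0.81; AND[min(a, b)] → w = 0.08

0.08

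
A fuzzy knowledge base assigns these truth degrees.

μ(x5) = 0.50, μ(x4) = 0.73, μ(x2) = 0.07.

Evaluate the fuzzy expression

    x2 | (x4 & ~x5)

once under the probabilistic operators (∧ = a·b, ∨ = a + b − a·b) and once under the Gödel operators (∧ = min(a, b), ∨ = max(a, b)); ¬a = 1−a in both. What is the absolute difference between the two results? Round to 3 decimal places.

Under probabilistic:
  ~x5 = 1 − 0.5000 = 0.5000
  x4 & ~x5 = a·b on (0.7300, 0.5000) = 0.3650
  x2 | (x4 & ~x5) = a + b − a·b on (0.0700, 0.3650) = 0.4094
  → value = 0.4094
Under Gödel:
  ~x5 = 1 − 0.50 = 0.50
  x4 & ~x5 = min(a, b) on (0.73, 0.50) = 0.50
  x2 | (x4 & ~x5) = max(a, b) on (0.07, 0.50) = 0.50
  → value = 0.5000
|0.4094 − 0.5000| = 0.091

0.091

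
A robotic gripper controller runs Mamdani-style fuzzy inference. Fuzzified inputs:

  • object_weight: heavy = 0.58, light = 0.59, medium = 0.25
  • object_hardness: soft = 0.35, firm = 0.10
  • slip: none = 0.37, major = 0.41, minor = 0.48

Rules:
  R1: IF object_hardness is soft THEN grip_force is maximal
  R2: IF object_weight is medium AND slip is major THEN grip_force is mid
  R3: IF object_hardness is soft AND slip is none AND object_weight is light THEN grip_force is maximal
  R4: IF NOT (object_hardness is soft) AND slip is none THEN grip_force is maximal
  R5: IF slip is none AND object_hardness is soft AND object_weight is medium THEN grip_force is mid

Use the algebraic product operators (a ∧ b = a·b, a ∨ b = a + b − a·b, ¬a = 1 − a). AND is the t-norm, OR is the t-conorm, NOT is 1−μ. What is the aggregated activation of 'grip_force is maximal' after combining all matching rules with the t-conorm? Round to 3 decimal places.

R1: soft=0.35 → w = 0.3500
R2: medium=0.25, major=0.41; AND[a·b] → w = 0.1025
R3: soft=0.35, none=0.37, light=0.59; AND[a·b] → w = 0.0764
R4: ¬soft=1−0.35=0.65, none=0.37; AND[a·b] → w = 0.2405
R5: none=0.37, soft=0.35, medium=0.25; AND[a·b] → w = 0.0324
Rules with consequent 'maximal': {R1, R3, R4} → strengths 0.3500, 0.0764, 0.2405
Aggregate via t-conorm [a + b − a·b]: 0.5440

0.544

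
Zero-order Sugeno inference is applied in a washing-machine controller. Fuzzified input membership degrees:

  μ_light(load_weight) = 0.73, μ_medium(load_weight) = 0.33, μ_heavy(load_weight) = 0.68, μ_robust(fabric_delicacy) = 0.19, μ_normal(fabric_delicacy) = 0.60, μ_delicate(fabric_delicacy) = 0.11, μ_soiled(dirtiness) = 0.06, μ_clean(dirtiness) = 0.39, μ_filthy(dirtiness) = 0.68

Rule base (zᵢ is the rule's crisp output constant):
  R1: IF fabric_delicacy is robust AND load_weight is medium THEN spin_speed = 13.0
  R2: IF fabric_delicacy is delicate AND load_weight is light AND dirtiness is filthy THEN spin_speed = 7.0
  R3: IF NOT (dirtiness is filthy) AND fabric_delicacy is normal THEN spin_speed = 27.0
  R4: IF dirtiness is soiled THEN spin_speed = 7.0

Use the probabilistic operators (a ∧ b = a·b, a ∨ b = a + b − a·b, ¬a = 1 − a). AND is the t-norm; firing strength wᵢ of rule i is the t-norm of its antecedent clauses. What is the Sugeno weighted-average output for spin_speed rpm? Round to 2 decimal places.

18.42

R1 (z=13.0): robust=0.19, medium=0.33; AND[a·b] → w = 0.0627
R2 (z=7.0): delicate=0.11, light=0.73, filthy=0.68; AND[a·b] → w = 0.0546
R3 (z=27.0): ¬filthy=1−0.68=0.32, normal=0.60; AND[a·b] → w = 0.1920
R4 (z=7.0): soiled=0.06 → w = 0.0600
Weighted average = (0.0627·13.0 + 0.0546·7.0 + 0.1920·27.0 + 0.0600·7.0) / (0.0627 + 0.0546 + 0.1920 + 0.0600)
  = 6.8013 / 0.3693 = 18.42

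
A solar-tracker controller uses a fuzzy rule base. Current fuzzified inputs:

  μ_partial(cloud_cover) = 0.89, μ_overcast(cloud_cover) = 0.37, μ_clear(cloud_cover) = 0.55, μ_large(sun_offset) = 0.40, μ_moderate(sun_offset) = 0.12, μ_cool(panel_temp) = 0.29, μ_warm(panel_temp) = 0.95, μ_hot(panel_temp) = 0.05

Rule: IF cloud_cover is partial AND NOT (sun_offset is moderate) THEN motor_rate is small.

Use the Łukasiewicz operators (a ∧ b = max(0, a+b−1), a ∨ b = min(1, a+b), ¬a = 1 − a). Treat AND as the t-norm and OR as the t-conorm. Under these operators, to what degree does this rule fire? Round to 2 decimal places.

0.77

firing strength: partial=0.89, ¬moderate=1−0.12=0.88; AND[max(0, a+b−1)] → w = 0.77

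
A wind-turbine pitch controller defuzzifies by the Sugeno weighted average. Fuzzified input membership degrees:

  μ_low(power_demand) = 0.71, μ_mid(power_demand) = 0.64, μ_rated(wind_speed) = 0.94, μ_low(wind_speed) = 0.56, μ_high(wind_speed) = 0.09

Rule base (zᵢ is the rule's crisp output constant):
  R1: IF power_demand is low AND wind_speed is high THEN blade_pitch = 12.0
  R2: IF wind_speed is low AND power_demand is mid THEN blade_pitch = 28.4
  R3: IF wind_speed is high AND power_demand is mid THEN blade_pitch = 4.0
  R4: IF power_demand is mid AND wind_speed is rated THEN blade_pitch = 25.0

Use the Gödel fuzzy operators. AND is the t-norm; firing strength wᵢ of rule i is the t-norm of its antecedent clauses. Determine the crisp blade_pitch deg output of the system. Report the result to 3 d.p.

24.162

R1 (z=12.0): low=0.71, high=0.09; AND[min(a, b)] → w = 0.09
R2 (z=28.4): low=0.56, mid=0.64; AND[min(a, b)] → w = 0.56
R3 (z=4.0): high=0.09, mid=0.64; AND[min(a, b)] → w = 0.09
R4 (z=25.0): mid=0.64, rated=0.94; AND[min(a, b)] → w = 0.64
Weighted average = (0.09·12.0 + 0.56·28.4 + 0.09·4.0 + 0.64·25.0) / (0.09 + 0.56 + 0.09 + 0.64)
  = 33.3440 / 1.3800 = 24.162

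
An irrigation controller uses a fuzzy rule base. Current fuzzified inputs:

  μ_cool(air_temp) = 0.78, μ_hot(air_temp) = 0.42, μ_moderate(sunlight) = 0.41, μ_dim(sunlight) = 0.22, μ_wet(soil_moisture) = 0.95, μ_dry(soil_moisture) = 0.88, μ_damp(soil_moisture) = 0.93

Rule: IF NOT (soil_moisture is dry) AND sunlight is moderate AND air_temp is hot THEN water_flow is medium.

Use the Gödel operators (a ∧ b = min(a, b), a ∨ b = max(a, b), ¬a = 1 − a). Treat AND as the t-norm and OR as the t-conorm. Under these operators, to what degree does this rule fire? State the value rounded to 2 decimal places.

0.12

firing strength: ¬dry=1−0.88=0.12, moderate=0.41, hot=0.42; AND[min(a, b)] → w = 0.12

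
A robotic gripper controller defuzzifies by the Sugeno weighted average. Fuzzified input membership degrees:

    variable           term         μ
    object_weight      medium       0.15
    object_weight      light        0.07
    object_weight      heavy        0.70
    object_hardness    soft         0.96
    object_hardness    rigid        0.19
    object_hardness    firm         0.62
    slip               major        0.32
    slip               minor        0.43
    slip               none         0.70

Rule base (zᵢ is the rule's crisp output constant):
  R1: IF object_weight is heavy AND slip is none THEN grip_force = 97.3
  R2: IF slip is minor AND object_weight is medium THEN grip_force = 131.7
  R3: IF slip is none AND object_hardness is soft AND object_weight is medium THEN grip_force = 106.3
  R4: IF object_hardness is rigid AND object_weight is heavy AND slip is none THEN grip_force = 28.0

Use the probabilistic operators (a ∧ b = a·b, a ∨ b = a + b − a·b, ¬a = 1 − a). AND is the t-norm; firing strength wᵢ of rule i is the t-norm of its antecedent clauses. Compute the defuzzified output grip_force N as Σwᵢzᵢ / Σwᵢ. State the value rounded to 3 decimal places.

R1 (z=97.3): heavy=0.70, none=0.70; AND[a·b] → w = 0.4900
R2 (z=131.7): minor=0.43, medium=0.15; AND[a·b] → w = 0.0645
R3 (z=106.3): none=0.70, soft=0.96, medium=0.15; AND[a·b] → w = 0.1008
R4 (z=28.0): rigid=0.19, heavy=0.70, none=0.70; AND[a·b] → w = 0.0931
Weighted average = (0.4900·97.3 + 0.0645·131.7 + 0.1008·106.3 + 0.0931·28.0) / (0.4900 + 0.0645 + 0.1008 + 0.0931)
  = 69.4935 / 0.7484 = 92.856

92.856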